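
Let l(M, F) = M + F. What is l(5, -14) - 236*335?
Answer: -79069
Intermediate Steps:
l(M, F) = F + M
l(5, -14) - 236*335 = (-14 + 5) - 236*335 = -9 - 79060 = -79069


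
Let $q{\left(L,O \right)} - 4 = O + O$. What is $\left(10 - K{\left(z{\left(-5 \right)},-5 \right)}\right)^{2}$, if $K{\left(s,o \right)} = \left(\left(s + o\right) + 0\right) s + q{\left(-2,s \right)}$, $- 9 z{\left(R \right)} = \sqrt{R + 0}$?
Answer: $\frac{237436}{6561} - \frac{982 i \sqrt{5}}{243} \approx 36.189 - 9.0363 i$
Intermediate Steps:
$z{\left(R \right)} = - \frac{\sqrt{R}}{9}$ ($z{\left(R \right)} = - \frac{\sqrt{R + 0}}{9} = - \frac{\sqrt{R}}{9}$)
$q{\left(L,O \right)} = 4 + 2 O$ ($q{\left(L,O \right)} = 4 + \left(O + O\right) = 4 + 2 O$)
$K{\left(s,o \right)} = 4 + 2 s + s \left(o + s\right)$ ($K{\left(s,o \right)} = \left(\left(s + o\right) + 0\right) s + \left(4 + 2 s\right) = \left(\left(o + s\right) + 0\right) s + \left(4 + 2 s\right) = \left(o + s\right) s + \left(4 + 2 s\right) = s \left(o + s\right) + \left(4 + 2 s\right) = 4 + 2 s + s \left(o + s\right)$)
$\left(10 - K{\left(z{\left(-5 \right)},-5 \right)}\right)^{2} = \left(10 - \left(4 + \left(- \frac{\sqrt{-5}}{9}\right)^{2} + 2 \left(- \frac{\sqrt{-5}}{9}\right) - 5 \left(- \frac{\sqrt{-5}}{9}\right)\right)\right)^{2} = \left(10 - \left(4 + \left(- \frac{i \sqrt{5}}{9}\right)^{2} + 2 \left(- \frac{i \sqrt{5}}{9}\right) - 5 \left(- \frac{i \sqrt{5}}{9}\right)\right)\right)^{2} = \left(10 - \left(4 - \frac{5}{81} - \frac{2 i \sqrt{5}}{9} + \frac{5 i \sqrt{5}}{9}\right)\right)^{2} = \left(10 - \left(\frac{319}{81} + \frac{i \sqrt{5}}{3}\right)\right)^{2} = \left(\frac{491}{81} - \frac{i \sqrt{5}}{3}\right)^{2}$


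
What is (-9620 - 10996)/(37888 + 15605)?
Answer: -6872/17831 ≈ -0.38540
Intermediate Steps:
(-9620 - 10996)/(37888 + 15605) = -20616/53493 = -20616*1/53493 = -6872/17831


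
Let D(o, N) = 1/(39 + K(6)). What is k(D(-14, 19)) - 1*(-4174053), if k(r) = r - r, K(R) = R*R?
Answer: 4174053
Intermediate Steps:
K(R) = R**2
D(o, N) = 1/75 (D(o, N) = 1/(39 + 6**2) = 1/(39 + 36) = 1/75)
k(r) = 0
k(D(-14, 19)) - 1*(-4174053) = 0 - 1*(-4174053) = 0 + 4174053 = 4174053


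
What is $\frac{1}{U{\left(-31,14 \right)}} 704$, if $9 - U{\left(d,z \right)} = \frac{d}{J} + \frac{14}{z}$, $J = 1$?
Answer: $\frac{704}{39} \approx 18.051$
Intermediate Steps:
$U{\left(d,z \right)} = 9 - d - \frac{14}{z}$ ($U{\left(d,z \right)} = 9 - \left(\frac{d}{1} + \frac{14}{z}\right) = 9 - \left(d 1 + \frac{14}{z}\right) = 9 - \left(d + \frac{14}{z}\right) = 9 - d - \frac{14}{z}$)
$\frac{1}{U{\left(-31,14 \right)}} 704 = \frac{1}{9 - -31 - \frac{14}{14}} \cdot 704 = \frac{1}{9 + 31 - 1} \cdot 704 = \frac{1}{39} \cdot 704 = \frac{704}{39}$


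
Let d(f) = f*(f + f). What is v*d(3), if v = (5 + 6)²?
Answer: 2178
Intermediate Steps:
d(f) = 2*f² (d(f) = f*(2*f) = 2*f²)
v = 121 (v = 11² = 121)
v*d(3) = 121*(2*3²) = 121*(2*9) = 121*18 = 2178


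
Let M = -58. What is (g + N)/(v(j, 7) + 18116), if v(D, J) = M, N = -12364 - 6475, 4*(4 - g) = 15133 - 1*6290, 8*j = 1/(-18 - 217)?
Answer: -84183/72232 ≈ -1.1655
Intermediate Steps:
j = -1/1880 (j = 1/(8*(-18 - 217)) = (⅛)/(-235) = (⅛)*(-1/235) = -1/1880 ≈ -0.00053191)
g = -8827/4 (g = 4 - (15133 - 1*6290)/4 = 4 - (15133 - 6290)/4 = 4 - ¼*8843 = 4 - 8843/4 = -8827/4 ≈ -2206.8)
N = -18839
v(D, J) = -58
(g + N)/(v(j, 7) + 18116) = (-8827/4 - 18839)/(-58 + 18116) = -84183/4/18058 = -84183/4*1/18058 = -84183/72232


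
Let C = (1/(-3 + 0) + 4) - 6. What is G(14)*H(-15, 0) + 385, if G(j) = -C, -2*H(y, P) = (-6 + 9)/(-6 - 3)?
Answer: 6937/18 ≈ 385.39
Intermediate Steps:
H(y, P) = 1/6 (H(y, P) = -(-6 + 9)/(2*(-6 - 3)) = -3/(2*(-9)) = -3*(-1)/(2*9) = -1/2*(-1/3) = 1/6)
C = -7/3 (C = (1/(-3) + 4) - 6 = (-1/3 + 4) - 6 = 11/3 - 6 = -7/3 ≈ -2.3333)
G(j) = 7/3 (G(j) = -1*(-7/3) = 7/3)
G(14)*H(-15, 0) + 385 = (7/3)*(1/6) + 385 = 7/18 + 385 = 6937/18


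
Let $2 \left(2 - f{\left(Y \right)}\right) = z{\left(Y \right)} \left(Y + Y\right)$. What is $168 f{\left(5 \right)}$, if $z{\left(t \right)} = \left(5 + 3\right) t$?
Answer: $-33264$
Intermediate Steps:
$z{\left(t \right)} = 8 t$
$f{\left(Y \right)} = 2 - 8 Y^{2}$ ($f{\left(Y \right)} = 2 - \frac{8 Y \left(Y + Y\right)}{2} = 2 - \frac{8 Y 2 Y}{2} = 2 - \frac{16 Y^{2}}{2} = 2 - 8 Y^{2}$)
$168 f{\left(5 \right)} = 168 \left(2 - 8 \cdot 5^{2}\right) = 168 \left(2 - 200\right) = 168 \left(-198\right) = -33264$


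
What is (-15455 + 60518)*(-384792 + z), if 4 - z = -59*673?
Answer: -15550385103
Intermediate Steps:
z = 39711 (z = 4 - (-59)*673 = 4 - 1*(-39707) = 4 + 39707 = 39711)
(-15455 + 60518)*(-384792 + z) = (-15455 + 60518)*(-384792 + 39711) = 45063*(-345081) = -15550385103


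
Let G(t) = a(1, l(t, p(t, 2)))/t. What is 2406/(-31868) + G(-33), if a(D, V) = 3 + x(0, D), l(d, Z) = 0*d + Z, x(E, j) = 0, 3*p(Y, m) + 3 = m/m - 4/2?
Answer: -29167/175274 ≈ -0.16641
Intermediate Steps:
p(Y, m) = -4/3 (p(Y, m) = -1 + (m/m - 4/2)/3 = -1 + (1 - 4*1/2)/3 = -1 + (1 - 2)/3 = -1 + (1/3)*(-1) = -1 - 1/3 = -4/3)
l(d, Z) = Z (l(d, Z) = 0 + Z = Z)
a(D, V) = 3 (a(D, V) = 3 + 0 = 3)
G(t) = 3/t
2406/(-31868) + G(-33) = 2406/(-31868) + 3/(-33) = 2406*(-1/31868) + 3*(-1/33) = -1203/15934 - 1/11 = -29167/175274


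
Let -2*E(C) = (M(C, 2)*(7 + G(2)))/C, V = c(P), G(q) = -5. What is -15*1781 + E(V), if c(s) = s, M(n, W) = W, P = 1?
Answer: -26717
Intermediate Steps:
V = 1
E(C) = -2/C (E(C) = -2*(7 - 5)/(2*C) = -2*2/(2*C) = -2/C)
-15*1781 + E(V) = -15*1781 - 2/1 = -26715 - 2*1 = -26715 - 2 = -26717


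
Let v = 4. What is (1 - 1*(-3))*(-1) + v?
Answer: 0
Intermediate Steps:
(1 - 1*(-3))*(-1) + v = (1 - 1*(-3))*(-1) + 4 = (1 + 3)*(-1) + 4 = 4*(-1) + 4 = -4 + 4 = 0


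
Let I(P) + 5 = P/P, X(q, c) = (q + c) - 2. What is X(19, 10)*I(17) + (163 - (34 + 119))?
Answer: -98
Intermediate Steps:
X(q, c) = -2 + c + q (X(q, c) = (c + q) - 2 = -2 + c + q)
I(P) = -4 (I(P) = -5 + P/P = -5 + 1 = -4)
X(19, 10)*I(17) + (163 - (34 + 119)) = (-2 + 10 + 19)*(-4) + (163 - (34 + 119)) = 27*(-4) + (163 - 1*153) = -108 + (163 - 153) = -108 + 10 = -98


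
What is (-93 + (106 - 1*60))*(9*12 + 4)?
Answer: -5264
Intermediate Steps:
(-93 + (106 - 1*60))*(9*12 + 4) = (-93 + (106 - 60))*(108 + 4) = (-93 + 46)*112 = -47*112 = -5264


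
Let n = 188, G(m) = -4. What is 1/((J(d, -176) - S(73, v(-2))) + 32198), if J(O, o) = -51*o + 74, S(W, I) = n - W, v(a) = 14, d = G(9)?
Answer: 1/41133 ≈ 2.4311e-5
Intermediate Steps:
d = -4
S(W, I) = 188 - W
J(O, o) = 74 - 51*o
1/((J(d, -176) - S(73, v(-2))) + 32198) = 1/(((74 - 51*(-176)) - (188 - 1*73)) + 32198) = 1/(((74 + 8976) - (188 - 73)) + 32198) = 1/((9050 - 1*115) + 32198) = 1/((9050 - 115) + 32198) = 1/(8935 + 32198) = 1/41133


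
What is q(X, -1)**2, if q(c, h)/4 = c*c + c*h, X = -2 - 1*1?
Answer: 2304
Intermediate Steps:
X = -3 (X = -2 - 1 = -3)
q(c, h) = 4*c**2 + 4*c*h (q(c, h) = 4*(c*c + c*h) = 4*(c**2 + c*h) = 4*c**2 + 4*c*h)
q(X, -1)**2 = (4*(-3)*(-3 - 1))**2 = (4*(-3)*(-4))**2 = 48**2 = 2304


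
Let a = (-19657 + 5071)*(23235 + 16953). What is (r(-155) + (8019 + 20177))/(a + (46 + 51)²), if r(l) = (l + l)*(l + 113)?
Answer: -41216/586172759 ≈ -7.0314e-5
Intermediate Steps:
r(l) = 2*l*(113 + l) (r(l) = (2*l)*(113 + l) = 2*l*(113 + l))
a = -586182168 (a = -14586*40188 = -586182168)
(r(-155) + (8019 + 20177))/(a + (46 + 51)²) = (2*(-155)*(113 - 155) + (8019 + 20177))/(-586182168 + (46 + 51)²) = (2*(-155)*(-42) + 28196)/(-586182168 + 97²) = (13020 + 28196)/(-586182168 + 9409) = 41216/(-586172759) = 41216*(-1/586172759) = -41216/586172759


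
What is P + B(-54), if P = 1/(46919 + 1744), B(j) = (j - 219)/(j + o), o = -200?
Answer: 13285253/12360402 ≈ 1.0748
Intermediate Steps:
B(j) = (-219 + j)/(-200 + j) (B(j) = (j - 219)/(j - 200) = (-219 + j)/(-200 + j))
P = 1/48663 ≈ 2.0549e-5
P + B(-54) = 1/48663 + (-219 - 54)/(-200 - 54) = 1/48663 - 273/(-254) = 1/48663 - 1/254*(-273) = 1/48663 + 273/254 = 13285253/12360402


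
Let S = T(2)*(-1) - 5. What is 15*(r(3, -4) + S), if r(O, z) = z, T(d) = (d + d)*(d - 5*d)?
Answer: 345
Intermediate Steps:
T(d) = -8*d² (T(d) = (2*d)*(-4*d) = -8*d²)
S = 27 (S = -8*2²*(-1) - 5 = -8*4*(-1) - 5 = -32*(-1) - 5 = 32 - 5 = 27)
15*(r(3, -4) + S) = 15*(-4 + 27) = 15*23 = 345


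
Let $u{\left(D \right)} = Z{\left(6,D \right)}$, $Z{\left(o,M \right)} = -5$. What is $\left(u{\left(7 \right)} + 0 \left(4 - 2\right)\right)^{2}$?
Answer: $25$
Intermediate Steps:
$u{\left(D \right)} = -5$
$\left(u{\left(7 \right)} + 0 \left(4 - 2\right)\right)^{2} = \left(-5 + 0 \left(4 - 2\right)\right)^{2} = \left(-5 + 0 \cdot 2\right)^{2} = \left(-5 + 0\right)^{2} = \left(-5\right)^{2} = 25$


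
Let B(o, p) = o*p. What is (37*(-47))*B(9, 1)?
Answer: -15651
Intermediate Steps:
(37*(-47))*B(9, 1) = (37*(-47))*(9*1) = -1739*9 = -15651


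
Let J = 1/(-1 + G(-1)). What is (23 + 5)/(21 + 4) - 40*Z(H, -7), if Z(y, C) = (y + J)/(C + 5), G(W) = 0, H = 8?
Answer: 3528/25 ≈ 141.12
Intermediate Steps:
J = -1 (J = 1/(-1 + 0) = 1/(-1) = -1)
Z(y, C) = (-1 + y)/(5 + C) (Z(y, C) = (y - 1)/(C + 5) = (-1 + y)/(5 + C))
(23 + 5)/(21 + 4) - 40*Z(H, -7) = (23 + 5)/(21 + 4) - 40*(-1 + 8)/(5 - 7) = 28/25 - 40*7/(-2) = 28*(1/25) - (-20)*7 = 28/25 - 40*(-7/2) = 28/25 + 140 = 3528/25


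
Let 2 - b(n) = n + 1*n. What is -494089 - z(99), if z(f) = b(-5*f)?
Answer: -495081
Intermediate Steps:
b(n) = 2 - 2*n (b(n) = 2 - (n + 1*n) = 2 - (n + n) = 2 - 2*n)
z(f) = 2 + 10*f (z(f) = 2 - (-10)*f = 2 + 10*f)
-494089 - z(99) = -494089 - (2 + 10*99) = -494089 - (2 + 990) = -494089 - 1*992 = -494089 - 992 = -495081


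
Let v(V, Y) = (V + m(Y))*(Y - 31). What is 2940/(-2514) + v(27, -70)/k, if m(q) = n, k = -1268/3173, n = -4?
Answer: 3087776981/531292 ≈ 5811.8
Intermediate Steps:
k = -1268/3173 (k = -1268*1/3173 = -1268/3173 ≈ -0.39962)
m(q) = -4
v(V, Y) = (-31 + Y)*(-4 + V) (v(V, Y) = (V - 4)*(Y - 31) = (-4 + V)*(-31 + Y) = (-31 + Y)*(-4 + V))
2940/(-2514) + v(27, -70)/k = 2940/(-2514) + (124 - 31*27 - 4*(-70) + 27*(-70))/(-1268/3173) = 2940*(-1/2514) + (124 - 837 + 280 - 1890)*(-3173/1268) = -490/419 - 2323*(-3173/1268) = -490/419 + 7370879/1268 = 3087776981/531292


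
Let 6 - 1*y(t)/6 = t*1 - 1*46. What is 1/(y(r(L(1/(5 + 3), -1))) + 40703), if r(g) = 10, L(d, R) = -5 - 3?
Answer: 1/40955 ≈ 2.4417e-5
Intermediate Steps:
L(d, R) = -8
y(t) = 312 - 6*t (y(t) = 36 - 6*(t*1 - 1*46) = 36 - 6*(t - 46) = 36 - 6*(-46 + t) = 36 + (276 - 6*t) = 312 - 6*t)
1/(y(r(L(1/(5 + 3), -1))) + 40703) = 1/((312 - 6*10) + 40703) = 1/((312 - 60) + 40703) = 1/(252 + 40703) = 1/40955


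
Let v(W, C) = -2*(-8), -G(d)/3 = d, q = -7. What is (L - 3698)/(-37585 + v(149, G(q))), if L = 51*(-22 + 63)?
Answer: 1607/37569 ≈ 0.042775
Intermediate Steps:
G(d) = -3*d
v(W, C) = 16
L = 2091 (L = 51*41 = 2091)
(L - 3698)/(-37585 + v(149, G(q))) = (2091 - 3698)/(-37585 + 16) = -1607/(-37569) = -1607*(-1/37569) = 1607/37569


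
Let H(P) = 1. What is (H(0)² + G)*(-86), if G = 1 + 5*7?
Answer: -3182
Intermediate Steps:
G = 36 (G = 1 + 35 = 36)
(H(0)² + G)*(-86) = (1² + 36)*(-86) = (1 + 36)*(-86) = 37*(-86) = -3182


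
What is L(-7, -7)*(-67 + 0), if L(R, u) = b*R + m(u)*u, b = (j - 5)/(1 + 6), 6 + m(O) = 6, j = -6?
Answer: -737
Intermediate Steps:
m(O) = 0 (m(O) = -6 + 6 = 0)
b = -11/7 (b = (-6 - 5)/(1 + 6) = -11/7 ≈ -1.5714)
L(R, u) = -11*R/7 (L(R, u) = -11*R/7 + 0*u = -11*R/7 + 0 = -11*R/7)
L(-7, -7)*(-67 + 0) = (-11/7*(-7))*(-67 + 0) = 11*(-67) = -737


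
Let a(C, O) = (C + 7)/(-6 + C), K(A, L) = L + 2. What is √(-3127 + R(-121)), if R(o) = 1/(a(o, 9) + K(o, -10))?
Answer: 3*I*√282694918/902 ≈ 55.921*I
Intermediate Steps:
K(A, L) = 2 + L
a(C, O) = (7 + C)/(-6 + C)
R(o) = 1/(-8 + (7 + o)/(-6 + o)) (R(o) = 1/((7 + o)/(-6 + o) + (2 - 10)) = 1/((7 + o)/(-6 + o) - 8) = 1/(-8 + (7 + o)/(-6 + o)))
√(-3127 + R(-121)) = √(-3127 + (-6 - 121)/(55 - 7*(-121))) = √(-3127 - 127/(55 + 847)) = √(-3127 - 127/902) = √(-2820681/902) = 3*I*√282694918/902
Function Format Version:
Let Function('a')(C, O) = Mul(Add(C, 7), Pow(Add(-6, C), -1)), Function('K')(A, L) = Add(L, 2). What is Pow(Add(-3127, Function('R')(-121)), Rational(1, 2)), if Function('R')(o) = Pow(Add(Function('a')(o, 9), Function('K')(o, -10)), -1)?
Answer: Mul(Rational(3, 902), I, Pow(282694918, Rational(1, 2))) ≈ Mul(55.921, I)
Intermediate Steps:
Function('K')(A, L) = Add(2, L)
Function('a')(C, O) = Mul(Pow(Add(-6, C), -1), Add(7, C)) (Function('a')(C, O) = Mul(Add(7, C), Pow(Add(-6, C), -1)) = Mul(Pow(Add(-6, C), -1), Add(7, C)))
Function('R')(o) = Pow(Add(-8, Mul(Pow(Add(-6, o), -1), Add(7, o))), -1) (Function('R')(o) = Pow(Add(Mul(Pow(Add(-6, o), -1), Add(7, o)), Add(2, -10)), -1) = Pow(Add(Mul(Pow(Add(-6, o), -1), Add(7, o)), -8), -1) = Pow(Add(-8, Mul(Pow(Add(-6, o), -1), Add(7, o))), -1))
Pow(Add(-3127, Function('R')(-121)), Rational(1, 2)) = Pow(Add(-3127, Mul(Pow(Add(55, Mul(-7, -121)), -1), Add(-6, -121))), Rational(1, 2)) = Pow(Add(-3127, Mul(Pow(Add(55, 847), -1), -127)), Rational(1, 2)) = Pow(Add(-3127, Mul(Pow(902, -1), -127)), Rational(1, 2)) = Pow(Add(-3127, Mul(Rational(1, 902), -127)), Rational(1, 2)) = Pow(Add(-3127, Rational(-127, 902)), Rational(1, 2)) = Pow(Rational(-2820681, 902), Rational(1, 2)) = Mul(Rational(3, 902), I, Pow(282694918, Rational(1, 2)))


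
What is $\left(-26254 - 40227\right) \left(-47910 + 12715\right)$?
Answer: $2339798795$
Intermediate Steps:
$\left(-26254 - 40227\right) \left(-47910 + 12715\right) = \left(-66481\right) \left(-35195\right) = 2339798795$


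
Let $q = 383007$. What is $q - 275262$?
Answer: $107745$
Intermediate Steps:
$q - 275262 = 383007 - 275262 = 107745$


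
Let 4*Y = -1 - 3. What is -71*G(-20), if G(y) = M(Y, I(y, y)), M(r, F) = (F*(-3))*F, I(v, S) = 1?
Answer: 213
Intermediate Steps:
Y = -1 (Y = (-1 - 3)/4 = (¼)*(-4) = -1)
M(r, F) = -3*F² (M(r, F) = (-3*F)*F = -3*F²)
G(y) = -3 (G(y) = -3*1² = -3*1 = -3)
-71*G(-20) = -71*(-3) = 213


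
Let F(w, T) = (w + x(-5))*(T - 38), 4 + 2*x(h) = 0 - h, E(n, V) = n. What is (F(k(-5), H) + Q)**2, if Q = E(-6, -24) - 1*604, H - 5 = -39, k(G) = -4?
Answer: 128164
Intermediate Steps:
x(h) = -2 - h/2 (x(h) = -2 + (0 - h)/2 = -2 + (-h)/2 = -2 - h/2)
H = -34 (H = 5 - 39 = -34)
Q = -610 (Q = -6 - 1*604 = -6 - 604 = -610)
F(w, T) = (1/2 + w)*(-38 + T) (F(w, T) = (w + (-2 - 1/2*(-5)))*(T - 38) = (w + (-2 + 5/2))*(-38 + T) = (w + 1/2)*(-38 + T) = (1/2 + w)*(-38 + T))
(F(k(-5), H) + Q)**2 = ((-19 + (1/2)*(-34) - 38*(-4) - 34*(-4)) - 610)**2 = ((-19 - 17 + 152 + 136) - 610)**2 = (252 - 610)**2 = (-358)**2 = 128164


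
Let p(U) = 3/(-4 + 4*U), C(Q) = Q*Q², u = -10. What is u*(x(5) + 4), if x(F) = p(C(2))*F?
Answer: -635/14 ≈ -45.357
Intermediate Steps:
C(Q) = Q³
x(F) = 3*F/28 (x(F) = (3/(4*(-1 + 2³)))*F = (3/(4*(-1 + 8)))*F = ((¾)/7)*F = ((¾)*(⅐))*F = 3*F/28)
u*(x(5) + 4) = -10*((3/28)*5 + 4) = -10*(15/28 + 4) = -10*127/28 = -635/14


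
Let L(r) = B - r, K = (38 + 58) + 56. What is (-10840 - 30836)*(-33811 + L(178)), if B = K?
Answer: 1410190812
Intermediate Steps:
K = 152 (K = 96 + 56 = 152)
B = 152
L(r) = 152 - r
(-10840 - 30836)*(-33811 + L(178)) = (-10840 - 30836)*(-33811 + (152 - 1*178)) = -41676*(-33811 + (152 - 178)) = -41676*(-33811 - 26) = -41676*(-33837) = 1410190812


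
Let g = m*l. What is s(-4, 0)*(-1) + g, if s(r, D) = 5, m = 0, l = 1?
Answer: -5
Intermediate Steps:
g = 0 (g = 0*1 = 0)
s(-4, 0)*(-1) + g = 5*(-1) + 0 = -5 + 0 = -5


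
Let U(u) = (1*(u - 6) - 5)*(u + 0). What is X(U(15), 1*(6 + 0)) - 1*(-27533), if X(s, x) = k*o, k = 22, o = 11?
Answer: 27775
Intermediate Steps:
U(u) = u*(-11 + u) (U(u) = (1*(-6 + u) - 5)*u = ((-6 + u) - 5)*u = (-11 + u)*u = u*(-11 + u))
X(s, x) = 242 (X(s, x) = 22*11 = 242)
X(U(15), 1*(6 + 0)) - 1*(-27533) = 242 - 1*(-27533) = 242 + 27533 = 27775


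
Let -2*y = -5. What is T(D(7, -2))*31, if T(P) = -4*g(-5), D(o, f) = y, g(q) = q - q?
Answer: 0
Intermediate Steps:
g(q) = 0
y = 5/2 (y = -½*(-5) = 5/2 ≈ 2.5000)
D(o, f) = 5/2
T(P) = 0 (T(P) = -4*0 = 0)
T(D(7, -2))*31 = 0*31 = 0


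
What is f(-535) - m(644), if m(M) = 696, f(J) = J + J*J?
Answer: 284994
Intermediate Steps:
f(J) = J + J²
f(-535) - m(644) = -535*(1 - 535) - 1*696 = -535*(-534) - 696 = 285690 - 696 = 284994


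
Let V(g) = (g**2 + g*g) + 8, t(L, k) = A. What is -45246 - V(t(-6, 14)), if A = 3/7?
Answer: -2217464/49 ≈ -45254.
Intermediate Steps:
A = 3/7 (A = 3*(1/7) = 3/7 ≈ 0.42857)
t(L, k) = 3/7
V(g) = 8 + 2*g**2 (V(g) = (g**2 + g**2) + 8 = 2*g**2 + 8 = 8 + 2*g**2)
-45246 - V(t(-6, 14)) = -45246 - (8 + 2*(3/7)**2) = -45246 - (8 + 2*(9/49)) = -45246 - (8 + 18/49) = -45246 - 1*410/49 = -45246 - 410/49 = -2217464/49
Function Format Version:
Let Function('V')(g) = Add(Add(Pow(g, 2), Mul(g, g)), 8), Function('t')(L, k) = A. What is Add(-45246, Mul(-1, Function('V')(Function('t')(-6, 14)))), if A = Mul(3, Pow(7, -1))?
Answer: Rational(-2217464, 49) ≈ -45254.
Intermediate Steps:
A = Rational(3, 7) (A = Mul(3, Rational(1, 7)) = Rational(3, 7) ≈ 0.42857)
Function('t')(L, k) = Rational(3, 7)
Function('V')(g) = Add(8, Mul(2, Pow(g, 2))) (Function('V')(g) = Add(Add(Pow(g, 2), Pow(g, 2)), 8) = Add(Mul(2, Pow(g, 2)), 8) = Add(8, Mul(2, Pow(g, 2))))
Add(-45246, Mul(-1, Function('V')(Function('t')(-6, 14)))) = Add(-45246, Mul(-1, Add(8, Mul(2, Pow(Rational(3, 7), 2))))) = Add(-45246, Mul(-1, Add(8, Mul(2, Rational(9, 49))))) = Add(-45246, Mul(-1, Add(8, Rational(18, 49)))) = Add(-45246, Mul(-1, Rational(410, 49))) = Add(-45246, Rational(-410, 49)) = Rational(-2217464, 49)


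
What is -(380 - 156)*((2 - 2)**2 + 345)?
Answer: -77280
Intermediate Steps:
-(380 - 156)*((2 - 2)**2 + 345) = -224*(0**2 + 345) = -224*(0 + 345) = -224*345 = -1*77280 = -77280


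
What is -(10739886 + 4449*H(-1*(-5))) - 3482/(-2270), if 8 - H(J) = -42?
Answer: -12442249619/1135 ≈ -1.0962e+7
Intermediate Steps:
H(J) = 50 (H(J) = 8 - 1*(-42) = 8 + 42 = 50)
-(10739886 + 4449*H(-1*(-5))) - 3482/(-2270) = -4449/(1/(2414 + 50)) - 3482/(-2270) = -4449/(1/2464) - 3482*(-1/2270) = -4449/1/2464 + 1741/1135 = -4449*2464 + 1741/1135 = -10962336 + 1741/1135 = -12442249619/1135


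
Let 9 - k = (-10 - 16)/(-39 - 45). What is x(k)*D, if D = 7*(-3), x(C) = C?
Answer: -365/2 ≈ -182.50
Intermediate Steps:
k = 365/42 (k = 9 - (-10 - 16)/(-39 - 45) = 9 - (-26)/(-84) = 9 - (-26)*(-1)/84 = 9 - 1*13/42 = 9 - 13/42 = 365/42 ≈ 8.6905)
D = -21
x(k)*D = (365/42)*(-21) = -365/2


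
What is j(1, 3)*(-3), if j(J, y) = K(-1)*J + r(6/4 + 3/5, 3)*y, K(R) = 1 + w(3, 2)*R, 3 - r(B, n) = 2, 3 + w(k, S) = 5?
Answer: -6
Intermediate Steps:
w(k, S) = 2 (w(k, S) = -3 + 5 = 2)
r(B, n) = 1 (r(B, n) = 3 - 1*2 = 3 - 2 = 1)
K(R) = 1 + 2*R
j(J, y) = y - J (j(J, y) = (1 + 2*(-1))*J + 1*y = (1 - 2)*J + y = -J + y = y - J)
j(1, 3)*(-3) = (3 - 1*1)*(-3) = (3 - 1)*(-3) = 2*(-3) = -6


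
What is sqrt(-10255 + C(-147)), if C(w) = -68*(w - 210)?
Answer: sqrt(14021) ≈ 118.41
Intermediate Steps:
C(w) = 14280 - 68*w (C(w) = -68*(-210 + w) = 14280 - 68*w)
sqrt(-10255 + C(-147)) = sqrt(-10255 + (14280 - 68*(-147))) = sqrt(-10255 + (14280 + 9996)) = sqrt(-10255 + 24276) = sqrt(14021)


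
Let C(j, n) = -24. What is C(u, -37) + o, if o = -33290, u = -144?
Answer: -33314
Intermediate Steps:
C(u, -37) + o = -24 - 33290 = -33314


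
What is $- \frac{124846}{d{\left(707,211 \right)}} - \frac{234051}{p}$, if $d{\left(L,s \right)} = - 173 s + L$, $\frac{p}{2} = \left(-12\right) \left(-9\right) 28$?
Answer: $- \frac{211750583}{6013728} \approx -35.211$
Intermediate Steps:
$p = 6048$ ($p = 2 \left(-12\right) \left(-9\right) 28 = 2 \cdot 108 \cdot 28 = 2 \cdot 3024 = 6048$)
$d{\left(L,s \right)} = L - 173 s$
$- \frac{124846}{d{\left(707,211 \right)}} - \frac{234051}{p} = - \frac{124846}{707 - 36503} - \frac{234051}{6048} = - \frac{124846}{707 - 36503} - \frac{78017}{2016} = - \frac{124846}{-35796} - \frac{78017}{2016} = \left(-124846\right) \left(- \frac{1}{35796}\right) - \frac{78017}{2016} = \frac{62423}{17898} - \frac{78017}{2016} = - \frac{211750583}{6013728}$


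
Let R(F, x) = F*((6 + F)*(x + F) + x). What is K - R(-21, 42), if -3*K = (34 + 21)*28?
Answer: -18739/3 ≈ -6246.3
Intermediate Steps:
K = -1540/3 (K = -(34 + 21)*28/3 = -55*28/3 = -⅓*1540 = -1540/3 ≈ -513.33)
R(F, x) = F*(x + (6 + F)*(F + x)) (R(F, x) = F*((6 + F)*(F + x) + x) = F*(x + (6 + F)*(F + x)))
K - R(-21, 42) = -1540/3 - (-21)*((-21)² + 6*(-21) + 7*42 - 21*42) = -1540/3 - (-21)*(441 - 126 + 294 - 882) = -1540/3 - (-21)*(-273) = -1540/3 - 1*5733 = -1540/3 - 5733 = -18739/3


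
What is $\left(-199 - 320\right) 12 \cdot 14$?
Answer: $-87192$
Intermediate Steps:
$\left(-199 - 320\right) 12 \cdot 14 = \left(-519\right) 168 = -87192$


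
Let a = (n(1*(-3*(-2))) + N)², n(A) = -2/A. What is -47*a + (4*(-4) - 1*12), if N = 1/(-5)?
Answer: -9308/225 ≈ -41.369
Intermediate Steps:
N = -⅕ ≈ -0.20000
a = 64/225 (a = (-2/(1*(-3*(-2))) - ⅕)² = (-2/(1*6) - ⅕)² = (-2/6 - ⅕)² = (-2*⅙ - ⅕)² = (-⅓ - ⅕)² = (-8/15)² = 64/225 ≈ 0.28444)
-47*a + (4*(-4) - 1*12) = -47*64/225 + (4*(-4) - 1*12) = -3008/225 + (-16 - 12) = -3008/225 - 28 = -9308/225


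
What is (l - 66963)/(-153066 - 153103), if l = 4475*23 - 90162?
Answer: 54200/306169 ≈ 0.17703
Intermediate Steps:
l = 12763 (l = 102925 - 90162 = 12763)
(l - 66963)/(-153066 - 153103) = (12763 - 66963)/(-153066 - 153103) = -54200/(-306169) = -54200*(-1/306169) = 54200/306169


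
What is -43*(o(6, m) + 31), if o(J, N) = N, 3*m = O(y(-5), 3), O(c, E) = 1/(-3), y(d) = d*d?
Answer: -11954/9 ≈ -1328.2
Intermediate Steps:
y(d) = d²
O(c, E) = -⅓
m = -⅑ (m = (⅓)*(-⅓) = -⅑ ≈ -0.11111)
-43*(o(6, m) + 31) = -43*(-⅑ + 31) = -43*278/9 = -11954/9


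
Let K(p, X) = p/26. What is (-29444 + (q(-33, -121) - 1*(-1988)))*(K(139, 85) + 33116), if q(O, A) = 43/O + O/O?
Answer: -390128188495/429 ≈ -9.0939e+8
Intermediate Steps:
K(p, X) = p/26 (K(p, X) = p*(1/26) = p/26)
q(O, A) = 1 + 43/O (q(O, A) = 43/O + 1 = 1 + 43/O)
(-29444 + (q(-33, -121) - 1*(-1988)))*(K(139, 85) + 33116) = (-29444 + ((43 - 33)/(-33) - 1*(-1988)))*((1/26)*139 + 33116) = (-29444 + (-1/33*10 + 1988))*(139/26 + 33116) = (-29444 + (-10/33 + 1988))*(861155/26) = (-29444 + 65594/33)*(861155/26) = -906058/33*861155/26 = -390128188495/429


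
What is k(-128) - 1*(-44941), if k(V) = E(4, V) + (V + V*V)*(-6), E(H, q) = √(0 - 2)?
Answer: -52595 + I*√2 ≈ -52595.0 + 1.4142*I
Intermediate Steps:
E(H, q) = I*√2 (E(H, q) = √(-2) = I*√2)
k(V) = -6*V - 6*V² + I*√2 (k(V) = I*√2 + (V + V*V)*(-6) = I*√2 + (V + V²)*(-6) = I*√2 + (-6*V - 6*V²) = -6*V - 6*V² + I*√2)
k(-128) - 1*(-44941) = (-6*(-128) - 6*(-128)² + I*√2) - 1*(-44941) = (768 - 6*16384 + I*√2) + 44941 = (768 - 98304 + I*√2) + 44941 = (-97536 + I*√2) + 44941 = -52595 + I*√2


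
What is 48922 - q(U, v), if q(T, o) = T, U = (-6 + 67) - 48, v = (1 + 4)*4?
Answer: 48909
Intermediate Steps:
v = 20 (v = 5*4 = 20)
U = 13 (U = 61 - 48 = 13)
48922 - q(U, v) = 48922 - 1*13 = 48922 - 13 = 48909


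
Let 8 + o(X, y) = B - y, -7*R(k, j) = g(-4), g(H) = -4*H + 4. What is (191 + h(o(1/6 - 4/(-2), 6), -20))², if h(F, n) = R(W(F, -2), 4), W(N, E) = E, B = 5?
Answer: 1734489/49 ≈ 35398.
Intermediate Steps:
g(H) = 4 - 4*H
R(k, j) = -20/7 (R(k, j) = -(4 - 4*(-4))/7 = -(4 + 16)/7 = -⅐*20 = -20/7)
o(X, y) = -3 - y (o(X, y) = -8 + (5 - y) = -3 - y)
h(F, n) = -20/7
(191 + h(o(1/6 - 4/(-2), 6), -20))² = (191 - 20/7)² = (1317/7)² = 1734489/49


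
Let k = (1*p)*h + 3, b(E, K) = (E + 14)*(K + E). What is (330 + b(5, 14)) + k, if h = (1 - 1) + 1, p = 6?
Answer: 700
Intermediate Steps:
b(E, K) = (14 + E)*(E + K)
h = 1 (h = 0 + 1 = 1)
k = 9 (k = (1*6)*1 + 3 = 6*1 + 3 = 6 + 3 = 9)
(330 + b(5, 14)) + k = (330 + (5**2 + 14*5 + 14*14 + 5*14)) + 9 = (330 + (25 + 70 + 196 + 70)) + 9 = (330 + 361) + 9 = 691 + 9 = 700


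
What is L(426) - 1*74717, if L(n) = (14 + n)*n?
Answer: 112723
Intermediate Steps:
L(n) = n*(14 + n)
L(426) - 1*74717 = 426*(14 + 426) - 1*74717 = 426*440 - 74717 = 187440 - 74717 = 112723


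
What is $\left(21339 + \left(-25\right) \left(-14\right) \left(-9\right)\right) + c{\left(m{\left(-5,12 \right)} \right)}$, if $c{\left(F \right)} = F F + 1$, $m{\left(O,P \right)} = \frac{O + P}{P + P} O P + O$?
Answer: $\frac{74785}{4} \approx 18696.0$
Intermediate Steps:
$m{\left(O,P \right)} = O + \frac{O \left(O + P\right)}{2}$ ($m{\left(O,P \right)} = \frac{O + P}{2 P} O P + O = \frac{O \left(O + P\right)}{2 P} P + O = \frac{O \left(O + P\right)}{2} + O = O + \frac{O \left(O + P\right)}{2}$)
$c{\left(F \right)} = 1 + F^{2}$ ($c{\left(F \right)} = F^{2} + 1 = 1 + F^{2}$)
$\left(21339 + \left(-25\right) \left(-14\right) \left(-9\right)\right) + c{\left(m{\left(-5,12 \right)} \right)} = \left(21339 + \left(-25\right) \left(-14\right) \left(-9\right)\right) + \left(1 + \left(\frac{1}{2} \left(-5\right) \left(2 - 5 + 12\right)\right)^{2}\right) = \left(21339 + 350 \left(-9\right)\right) + \left(1 + \left(\frac{1}{2} \left(-5\right) 9\right)^{2}\right) = \left(21339 - 3150\right) + \left(1 + \left(- \frac{45}{2}\right)^{2}\right) = 18189 + \left(1 + \frac{2025}{4}\right) = 18189 + \frac{2029}{4} = \frac{74785}{4}$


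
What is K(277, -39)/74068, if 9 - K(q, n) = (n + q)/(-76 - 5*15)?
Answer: 1597/11184268 ≈ 0.00014279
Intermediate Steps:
K(q, n) = 9 + n/151 + q/151 (K(q, n) = 9 - (n + q)/(-76 - 5*15) = 9 - (n + q)/(-76 - 75) = 9 - (n + q)/(-151) = 9 - (n + q)*(-1)/151 = 9 - (-n/151 - q/151) = 9 + (n/151 + q/151) = 9 + n/151 + q/151)
K(277, -39)/74068 = (9 + (1/151)*(-39) + (1/151)*277)/74068 = (9 - 39/151 + 277/151)*(1/74068) = (1597/151)*(1/74068) = 1597/11184268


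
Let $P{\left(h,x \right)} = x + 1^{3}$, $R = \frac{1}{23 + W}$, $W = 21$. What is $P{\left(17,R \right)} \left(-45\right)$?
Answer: $- \frac{2025}{44} \approx -46.023$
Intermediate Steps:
$R = \frac{1}{44}$ ($R = \frac{1}{23 + 21} = \frac{1}{44} \approx 0.022727$)
$P{\left(h,x \right)} = 1 + x$ ($P{\left(h,x \right)} = x + 1 = 1 + x$)
$P{\left(17,R \right)} \left(-45\right) = \left(1 + \frac{1}{44}\right) \left(-45\right) = \frac{45}{44} \left(-45\right) = - \frac{2025}{44}$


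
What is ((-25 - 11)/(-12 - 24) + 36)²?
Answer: 1369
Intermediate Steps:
((-25 - 11)/(-12 - 24) + 36)² = (-36/(-36) + 36)² = (-36*(-1/36) + 36)² = (1 + 36)² = 37² = 1369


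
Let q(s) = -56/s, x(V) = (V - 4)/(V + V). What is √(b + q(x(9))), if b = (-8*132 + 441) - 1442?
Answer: I*√56465/5 ≈ 47.525*I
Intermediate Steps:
x(V) = (-4 + V)/(2*V) (x(V) = (-4 + V)/((2*V)) = (-4 + V)*(1/(2*V)) = (-4 + V)/(2*V))
b = -2057 (b = (-1056 + 441) - 1442 = -615 - 1442 = -2057)
√(b + q(x(9))) = √(-2057 - 56*18/(-4 + 9)) = √(-2057 - 56/((½)*(⅑)*5)) = √(-2057 - 56/5/18) = √(-2057 - 56*18/5) = √(-2057 - 1008/5) = √(-11293/5) = I*√56465/5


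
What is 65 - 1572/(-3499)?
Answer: 229007/3499 ≈ 65.449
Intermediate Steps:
65 - 1572/(-3499) = 65 - 1572*(-1/3499) = 65 + 1572/3499 = 229007/3499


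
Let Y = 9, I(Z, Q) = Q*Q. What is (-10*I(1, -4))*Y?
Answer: -1440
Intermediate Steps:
I(Z, Q) = Q²
(-10*I(1, -4))*Y = -10*(-4)²*9 = -10*16*9 = -160*9 = -1440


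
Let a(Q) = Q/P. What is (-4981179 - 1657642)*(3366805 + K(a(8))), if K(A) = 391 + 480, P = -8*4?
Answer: -22357398149996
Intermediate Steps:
P = -32
a(Q) = -Q/32 (a(Q) = Q/(-32) = Q*(-1/32) = -Q/32)
K(A) = 871
(-4981179 - 1657642)*(3366805 + K(a(8))) = (-4981179 - 1657642)*(3366805 + 871) = -6638821*3367676 = -22357398149996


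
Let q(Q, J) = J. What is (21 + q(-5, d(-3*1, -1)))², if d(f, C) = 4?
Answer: 625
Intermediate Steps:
(21 + q(-5, d(-3*1, -1)))² = (21 + 4)² = 25² = 625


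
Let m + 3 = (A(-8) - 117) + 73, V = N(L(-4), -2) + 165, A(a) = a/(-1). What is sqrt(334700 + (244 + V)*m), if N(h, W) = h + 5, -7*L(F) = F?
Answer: sqrt(15608054)/7 ≈ 564.39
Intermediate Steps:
L(F) = -F/7
N(h, W) = 5 + h
A(a) = -a (A(a) = a*(-1) = -a)
V = 1194/7 (V = (5 - 1/7*(-4)) + 165 = (5 + 4/7) + 165 = 39/7 + 165 = 1194/7 ≈ 170.57)
m = -39 (m = -3 + ((-1*(-8) - 117) + 73) = -3 + ((8 - 117) + 73) = -3 + (-109 + 73) = -3 - 36 = -39)
sqrt(334700 + (244 + V)*m) = sqrt(334700 + (244 + 1194/7)*(-39)) = sqrt(334700 + (2902/7)*(-39)) = sqrt(334700 - 113178/7) = sqrt(2229722/7) = sqrt(15608054)/7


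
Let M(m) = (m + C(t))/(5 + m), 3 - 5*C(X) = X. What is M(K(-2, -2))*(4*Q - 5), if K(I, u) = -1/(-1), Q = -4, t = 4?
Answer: -14/5 ≈ -2.8000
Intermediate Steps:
C(X) = 3/5 - X/5
K(I, u) = 1 (K(I, u) = -1*(-1) = 1)
M(m) = (-1/5 + m)/(5 + m) (M(m) = (m + (3/5 - 1/5*4))/(5 + m) = (m + (3/5 - 4/5))/(5 + m) = (m - 1/5)/(5 + m) = (-1/5 + m)/(5 + m))
M(K(-2, -2))*(4*Q - 5) = ((-1/5 + 1)/(5 + 1))*(4*(-4) - 5) = ((4/5)/6)*(-16 - 5) = ((1/6)*(4/5))*(-21) = (2/15)*(-21) = -14/5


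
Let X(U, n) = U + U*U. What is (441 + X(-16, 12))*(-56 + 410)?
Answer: 241074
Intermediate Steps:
X(U, n) = U + U²
(441 + X(-16, 12))*(-56 + 410) = (441 - 16*(1 - 16))*(-56 + 410) = (441 - 16*(-15))*354 = (441 + 240)*354 = 681*354 = 241074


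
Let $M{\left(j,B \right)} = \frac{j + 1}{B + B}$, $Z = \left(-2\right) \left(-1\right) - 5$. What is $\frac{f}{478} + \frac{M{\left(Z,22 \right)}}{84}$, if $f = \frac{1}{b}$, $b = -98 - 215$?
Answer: $- \frac{75731}{138243336} \approx -0.00054781$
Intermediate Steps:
$Z = -3$ ($Z = 2 - 5 = -3$)
$M{\left(j,B \right)} = \frac{1 + j}{2 B}$
$b = -313$ ($b = -98 - 215 = -313$)
$f = - \frac{1}{313}$ ($f = \frac{1}{-313} = - \frac{1}{313} \approx -0.0031949$)
$\frac{f}{478} + \frac{M{\left(Z,22 \right)}}{84} = - \frac{1}{313 \cdot 478} + \frac{\frac{1}{2} \cdot \frac{1}{22} \left(1 - 3\right)}{84} = \left(- \frac{1}{313}\right) \frac{1}{478} + \frac{1}{2} \cdot \frac{1}{22} \left(-2\right) \frac{1}{84} = - \frac{1}{149614} - \frac{1}{1848} = - \frac{75731}{138243336}$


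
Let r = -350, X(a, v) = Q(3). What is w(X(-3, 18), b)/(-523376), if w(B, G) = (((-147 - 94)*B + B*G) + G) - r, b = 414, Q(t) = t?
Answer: -1283/523376 ≈ -0.0024514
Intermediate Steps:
X(a, v) = 3
w(B, G) = 350 + G - 241*B + B*G (w(B, G) = (((-147 - 94)*B + B*G) + G) - 1*(-350) = ((-241*B + B*G) + G) + 350 = (G - 241*B + B*G) + 350 = 350 + G - 241*B + B*G)
w(X(-3, 18), b)/(-523376) = (350 + 414 - 241*3 + 3*414)/(-523376) = (350 + 414 - 723 + 1242)*(-1/523376) = 1283*(-1/523376) = -1283/523376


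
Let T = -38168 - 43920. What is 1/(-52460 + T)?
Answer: -1/134548 ≈ -7.4323e-6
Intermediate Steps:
T = -82088
1/(-52460 + T) = 1/(-52460 - 82088) = 1/(-134548) = -1/134548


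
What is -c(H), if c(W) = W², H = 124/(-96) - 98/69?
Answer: -249001/33856 ≈ -7.3547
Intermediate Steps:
H = -499/184 (H = 124*(-1/96) - 98*1/69 = -31/24 - 98/69 = -499/184 ≈ -2.7120)
-c(H) = -(-499/184)² = -1*249001/33856 = -249001/33856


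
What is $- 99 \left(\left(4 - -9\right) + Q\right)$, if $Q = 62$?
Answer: $-7425$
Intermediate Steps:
$- 99 \left(\left(4 - -9\right) + Q\right) = - 99 \left(\left(4 - -9\right) + 62\right) = - 99 \left(\left(4 + 9\right) + 62\right) = - 99 \left(13 + 62\right) = \left(-99\right) 75 = -7425$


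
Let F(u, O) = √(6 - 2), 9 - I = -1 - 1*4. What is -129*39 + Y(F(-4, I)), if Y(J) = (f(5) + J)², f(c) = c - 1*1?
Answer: -4995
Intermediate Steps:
f(c) = -1 + c (f(c) = c - 1 = -1 + c)
I = 14 (I = 9 - (-1 - 1*4) = 9 - (-1 - 4) = 9 - 1*(-5) = 9 + 5 = 14)
F(u, O) = 2 (F(u, O) = √4 = 2)
Y(J) = (4 + J)² (Y(J) = ((-1 + 5) + J)² = (4 + J)²)
-129*39 + Y(F(-4, I)) = -129*39 + (4 + 2)² = -5031 + 6² = -5031 + 36 = -4995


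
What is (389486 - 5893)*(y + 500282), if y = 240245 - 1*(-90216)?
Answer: 318667199599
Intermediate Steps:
y = 330461 (y = 240245 + 90216 = 330461)
(389486 - 5893)*(y + 500282) = (389486 - 5893)*(330461 + 500282) = 383593*830743 = 318667199599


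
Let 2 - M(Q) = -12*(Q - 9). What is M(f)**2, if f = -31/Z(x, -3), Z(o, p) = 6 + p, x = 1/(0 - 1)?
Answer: 52900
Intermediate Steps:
x = -1 (x = 1/(-1) = -1)
f = -31/3 (f = -31/(6 - 3) = -31/3 ≈ -10.333)
M(Q) = -106 + 12*Q (M(Q) = 2 - (-12)*(Q - 9) = 2 - (-12)*(-9 + Q) = 2 - (108 - 12*Q) = 2 + (-108 + 12*Q) = -106 + 12*Q)
M(f)**2 = (-106 + 12*(-31/3))**2 = (-106 - 124)**2 = (-230)**2 = 52900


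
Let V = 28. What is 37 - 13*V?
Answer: -327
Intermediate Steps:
37 - 13*V = 37 - 13*28 = 37 - 364 = -327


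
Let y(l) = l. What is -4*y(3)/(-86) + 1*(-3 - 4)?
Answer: -295/43 ≈ -6.8605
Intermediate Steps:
-4*y(3)/(-86) + 1*(-3 - 4) = -12/(-86) + 1*(-3 - 4) = -12*(-1)/86 + 1*(-7) = -4*(-3/86) - 7 = 6/43 - 7 = -295/43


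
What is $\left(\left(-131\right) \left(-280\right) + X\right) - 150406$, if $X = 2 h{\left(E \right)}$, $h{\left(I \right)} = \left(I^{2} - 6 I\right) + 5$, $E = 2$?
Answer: $-113732$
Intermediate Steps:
$h{\left(I \right)} = 5 + I^{2} - 6 I$
$X = -6$ ($X = 2 \left(5 + 2^{2} - 12\right) = 2 \left(5 + 4 - 12\right) = 2 \left(-3\right) = -6$)
$\left(\left(-131\right) \left(-280\right) + X\right) - 150406 = \left(\left(-131\right) \left(-280\right) - 6\right) - 150406 = \left(36680 - 6\right) - 150406 = 36674 - 150406 = -113732$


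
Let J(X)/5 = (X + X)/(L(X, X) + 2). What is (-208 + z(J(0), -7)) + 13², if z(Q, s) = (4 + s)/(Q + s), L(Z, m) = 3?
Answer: -270/7 ≈ -38.571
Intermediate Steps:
J(X) = 2*X (J(X) = 5*((X + X)/(3 + 2)) = 5*((2*X)/5) = 5*((2*X)*(⅕)) = 5*(2*X/5) = 2*X)
z(Q, s) = (4 + s)/(Q + s)
(-208 + z(J(0), -7)) + 13² = (-208 + (4 - 7)/(2*0 - 7)) + 13² = (-208 - 3/(0 - 7)) + 169 = (-208 - 3/(-7)) + 169 = (-208 - ⅐*(-3)) + 169 = (-208 + 3/7) + 169 = -1453/7 + 169 = -270/7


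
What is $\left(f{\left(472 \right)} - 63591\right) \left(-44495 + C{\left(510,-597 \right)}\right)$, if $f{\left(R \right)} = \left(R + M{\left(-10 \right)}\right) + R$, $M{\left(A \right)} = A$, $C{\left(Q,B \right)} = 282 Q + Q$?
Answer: $-6255361595$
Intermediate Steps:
$C{\left(Q,B \right)} = 283 Q$
$f{\left(R \right)} = -10 + 2 R$ ($f{\left(R \right)} = \left(R - 10\right) + R = \left(-10 + R\right) + R = -10 + 2 R$)
$\left(f{\left(472 \right)} - 63591\right) \left(-44495 + C{\left(510,-597 \right)}\right) = \left(\left(-10 + 2 \cdot 472\right) - 63591\right) \left(-44495 + 283 \cdot 510\right) = \left(\left(-10 + 944\right) - 63591\right) \left(-44495 + 144330\right) = \left(934 - 63591\right) 99835 = \left(-62657\right) 99835 = -6255361595$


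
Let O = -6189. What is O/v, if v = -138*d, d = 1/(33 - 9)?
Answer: 24756/23 ≈ 1076.3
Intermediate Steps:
d = 1/24 ≈ 0.041667
v = -23/4 (v = -138*1/24 = -23/4 ≈ -5.7500)
O/v = -6189/(-23/4) = -6189*(-4/23) = 24756/23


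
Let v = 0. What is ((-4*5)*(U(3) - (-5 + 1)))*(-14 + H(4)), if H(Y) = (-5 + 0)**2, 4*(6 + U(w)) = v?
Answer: 440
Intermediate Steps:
U(w) = -6 (U(w) = -6 + (1/4)*0 = -6 + 0 = -6)
H(Y) = 25 (H(Y) = (-5)**2 = 25)
((-4*5)*(U(3) - (-5 + 1)))*(-14 + H(4)) = ((-4*5)*(-6 - (-5 + 1)))*(-14 + 25) = -20*(-6 - 1*(-4))*11 = -20*(-6 + 4)*11 = -20*(-2)*11 = 40*11 = 440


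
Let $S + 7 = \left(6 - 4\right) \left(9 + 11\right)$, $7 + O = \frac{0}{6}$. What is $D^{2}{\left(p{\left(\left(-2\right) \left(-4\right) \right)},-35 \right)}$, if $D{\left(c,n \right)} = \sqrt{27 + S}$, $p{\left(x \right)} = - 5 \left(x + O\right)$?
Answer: $60$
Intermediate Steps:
$O = -7$ ($O = -7 + \frac{0}{6} = -7 + 0 \cdot \frac{1}{6} = -7 + 0 = -7$)
$p{\left(x \right)} = 35 - 5 x$ ($p{\left(x \right)} = - 5 \left(x - 7\right) = - 5 \left(-7 + x\right) = 35 - 5 x$)
$S = 33$ ($S = -7 + \left(6 - 4\right) \left(9 + 11\right) = -7 + 2 \cdot 20 = -7 + 40 = 33$)
$D{\left(c,n \right)} = 2 \sqrt{15}$ ($D{\left(c,n \right)} = \sqrt{27 + 33} = \sqrt{60} = 2 \sqrt{15}$)
$D^{2}{\left(p{\left(\left(-2\right) \left(-4\right) \right)},-35 \right)} = \left(2 \sqrt{15}\right)^{2} = 60$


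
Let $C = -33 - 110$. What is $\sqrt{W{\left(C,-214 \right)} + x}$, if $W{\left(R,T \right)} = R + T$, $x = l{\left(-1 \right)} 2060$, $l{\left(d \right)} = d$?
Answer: $i \sqrt{2417} \approx 49.163 i$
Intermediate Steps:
$C = -143$ ($C = -33 - 110 = -143$)
$x = -2060$ ($x = \left(-1\right) 2060 = -2060$)
$\sqrt{W{\left(C,-214 \right)} + x} = \sqrt{\left(-143 - 214\right) - 2060} = \sqrt{-357 - 2060} = \sqrt{-2417} = i \sqrt{2417}$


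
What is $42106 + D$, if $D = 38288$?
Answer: $80394$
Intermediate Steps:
$42106 + D = 42106 + 38288 = 80394$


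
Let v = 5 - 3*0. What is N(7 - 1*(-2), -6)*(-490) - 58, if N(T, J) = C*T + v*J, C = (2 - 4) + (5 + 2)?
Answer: -7408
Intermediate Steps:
v = 5 (v = 5 + 0 = 5)
C = 5 (C = -2 + 7 = 5)
N(T, J) = 5*J + 5*T (N(T, J) = 5*T + 5*J = 5*J + 5*T)
N(7 - 1*(-2), -6)*(-490) - 58 = (5*(-6) + 5*(7 - 1*(-2)))*(-490) - 58 = (-30 + 5*(7 + 2))*(-490) - 58 = (-30 + 5*9)*(-490) - 58 = (-30 + 45)*(-490) - 58 = 15*(-490) - 58 = -7350 - 58 = -7408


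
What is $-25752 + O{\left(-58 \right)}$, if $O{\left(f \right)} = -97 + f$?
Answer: $-25907$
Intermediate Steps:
$-25752 + O{\left(-58 \right)} = -25752 - 155 = -25907$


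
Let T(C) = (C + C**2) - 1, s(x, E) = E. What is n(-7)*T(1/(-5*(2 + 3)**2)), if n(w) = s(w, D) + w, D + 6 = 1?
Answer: 188988/15625 ≈ 12.095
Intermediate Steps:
D = -5 (D = -6 + 1 = -5)
n(w) = -5 + w
T(C) = -1 + C + C**2
n(-7)*T(1/(-5*(2 + 3)**2)) = (-5 - 7)*(-1 + 1/(-5*(2 + 3)**2) + (1/(-5*(2 + 3)**2))**2) = -12*(-1 + 1/(-5*5**2) + (1/(-5*5**2))**2) = -12*(-1 + 1/(-5*25) + (1/(-5*25))**2) = -12*(-1 + 1/(-125) + (1/(-125))**2) = -12*(-1 - 1/125 + (-1/125)**2) = -12*(-1 - 1/125 + 1/15625) = -12*(-15749/15625) = 188988/15625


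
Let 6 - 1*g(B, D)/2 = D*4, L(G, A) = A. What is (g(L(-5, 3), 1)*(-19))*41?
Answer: -3116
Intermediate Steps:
g(B, D) = 12 - 8*D (g(B, D) = 12 - 2*D*4 = 12 - 8*D)
(g(L(-5, 3), 1)*(-19))*41 = ((12 - 8*1)*(-19))*41 = ((12 - 8)*(-19))*41 = (4*(-19))*41 = -76*41 = -3116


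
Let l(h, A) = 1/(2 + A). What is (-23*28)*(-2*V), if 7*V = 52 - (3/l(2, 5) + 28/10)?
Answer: 25944/5 ≈ 5188.8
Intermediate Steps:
V = 141/35 (V = (52 - (3/(1/(2 + 5)) + 28/10))/7 = (52 - (3/(1/7) + 28*(⅒)))/7 = (52 - (3/(⅐) + 14/5))/7 = (52 - (3*7 + 14/5))/7 = (52 - (21 + 14/5))/7 = (52 - 1*119/5)/7 = (52 - 119/5)/7 = (⅐)*(141/5) = 141/35 ≈ 4.0286)
(-23*28)*(-2*V) = (-23*28)*(-2*141/35) = -644*(-282/35) = 25944/5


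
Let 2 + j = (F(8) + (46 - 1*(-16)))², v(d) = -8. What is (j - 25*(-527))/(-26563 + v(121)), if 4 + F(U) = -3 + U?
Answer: -5714/8857 ≈ -0.64514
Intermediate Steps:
F(U) = -7 + U (F(U) = -4 + (-3 + U) = -7 + U)
j = 3967 (j = -2 + ((-7 + 8) + (46 - 1*(-16)))² = -2 + (1 + (46 + 16))² = -2 + (1 + 62)² = -2 + 63² = -2 + 3969 = 3967)
(j - 25*(-527))/(-26563 + v(121)) = (3967 - 25*(-527))/(-26563 - 8) = (3967 + 13175)/(-26571) = 17142*(-1/26571) = -5714/8857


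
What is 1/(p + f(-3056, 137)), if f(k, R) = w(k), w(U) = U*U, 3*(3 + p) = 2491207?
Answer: 3/30508606 ≈ 9.8333e-8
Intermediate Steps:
p = 2491198/3 (p = -3 + (⅓)*2491207 = -3 + 2491207/3 = 2491198/3 ≈ 8.3040e+5)
w(U) = U²
f(k, R) = k²
1/(p + f(-3056, 137)) = 1/(2491198/3 + (-3056)²) = 1/(2491198/3 + 9339136) = 1/(30508606/3) = 3/30508606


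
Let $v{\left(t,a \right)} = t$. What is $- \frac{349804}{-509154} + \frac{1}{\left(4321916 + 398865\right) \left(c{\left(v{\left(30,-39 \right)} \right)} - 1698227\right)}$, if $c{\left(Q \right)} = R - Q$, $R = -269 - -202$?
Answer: $\frac{467420678565561037}{680349876429122796} \approx 0.68703$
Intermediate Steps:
$R = -67$ ($R = -269 + 202 = -67$)
$c{\left(Q \right)} = -67 - Q$
$- \frac{349804}{-509154} + \frac{1}{\left(4321916 + 398865\right) \left(c{\left(v{\left(30,-39 \right)} \right)} - 1698227\right)} = - \frac{349804}{-509154} + \frac{1}{\left(4321916 + 398865\right) \left(\left(-67 - 30\right) - 1698227\right)} = \left(-349804\right) \left(- \frac{1}{509154}\right) + \frac{1}{4720781 \left(\left(-67 - 30\right) - 1698227\right)} = \frac{174902}{254577} + \frac{1}{4720781 \left(-97 - 1698227\right)} = \frac{174902}{254577} + \frac{1}{4720781 \left(-1698324\right)} = \frac{174902}{254577} + \frac{1}{4720781} \left(- \frac{1}{1698324}\right) = \frac{174902}{254577} - \frac{1}{8017415671044} = \frac{467420678565561037}{680349876429122796}$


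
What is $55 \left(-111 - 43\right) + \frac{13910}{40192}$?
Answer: $- \frac{170206165}{20096} \approx -8469.7$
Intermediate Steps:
$55 \left(-111 - 43\right) + \frac{13910}{40192} = 55 \left(-154\right) + 13910 \cdot \frac{1}{40192} = -8470 + \frac{6955}{20096} = - \frac{170206165}{20096}$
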